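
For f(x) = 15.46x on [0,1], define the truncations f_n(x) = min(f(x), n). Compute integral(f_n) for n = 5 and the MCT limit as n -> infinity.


f(x) = 15.46x on [0,1]; f_n(x) = min(15.46x, n). At n = 5:
Step 1: f(x) reaches 5 at x = 5/15.46 = 0.323415
Step 2: integral(f_5) = integral(15.46x, 0, 0.323415) + integral(5, 0.323415, 1)
       = 15.46*0.323415^2/2 + 5*(1 - 0.323415)
       = 0.808538 + 3.382924
       = 4.191462
Step 3: As n -> infinity, f_n increases to f, so by MCT integral(f_n) -> integral(f) = 15.46/2 = 7.73.
Convergence: integral(f_5) = 4.191462 -> 7.73 as n -> infinity


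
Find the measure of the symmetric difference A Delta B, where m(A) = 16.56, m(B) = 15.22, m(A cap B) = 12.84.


m(A Delta B) = m(A) + m(B) - 2*m(A n B)
= 16.56 + 15.22 - 2*12.84
= 16.56 + 15.22 - 25.68
= 6.1


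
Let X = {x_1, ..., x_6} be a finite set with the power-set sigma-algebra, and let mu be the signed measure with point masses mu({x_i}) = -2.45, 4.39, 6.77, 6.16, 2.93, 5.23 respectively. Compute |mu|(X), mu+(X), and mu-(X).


Step 1: Every measurable set is a union of atoms (the cells / points), so a Hahn decomposition is
  obtained by grouping atoms by sign: P = union of atoms with mu > 0, N = union of the remaining atoms.
  Atoms in P (indices): 2, 3, 4, 5, 6;  atoms in N (indices): 1
  Positive values: 4.39, 6.77, 6.16, 2.93, 5.23
  Negative values: -2.45
Step 2: mu+(X) = mu(P) = sum of positive atom values = 25.48
Step 3: mu-(X) = -mu(N) = sum of |negative atom values| = 2.45
Step 4: |mu|(X) = mu+(X) + mu-(X) = 25.48 + 2.45 = 27.93


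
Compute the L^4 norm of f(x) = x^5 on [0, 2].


Step 1: ||f||_4 = (integral_0^2 |x^5|^4 dx)^(1/4)
     = (integral_0^2 x^20 dx)^(1/4)
Step 2: integral_0^2 x^20 dx = [x^21/(21)] from 0 to 2 = 2^21/21
     = 2097152/21 = 99864.380952
Step 3: ||f||_4 = (99864.380952)^(1/4) = 17.776762


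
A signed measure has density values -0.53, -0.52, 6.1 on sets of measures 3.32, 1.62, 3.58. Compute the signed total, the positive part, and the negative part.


Step 1: Compute signed measure on each set:
  Set 1: -0.53 * 3.32 = -1.7596
  Set 2: -0.52 * 1.62 = -0.8424
  Set 3: 6.1 * 3.58 = 21.838
Step 2: Total signed measure = (-1.7596) + (-0.8424) + (21.838)
     = 19.236
Step 3: Positive part mu+(X) = sum of positive contributions = 21.838
Step 4: Negative part mu-(X) = |sum of negative contributions| = 2.602


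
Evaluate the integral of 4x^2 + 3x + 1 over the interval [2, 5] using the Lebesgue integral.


The Lebesgue integral of a Riemann-integrable function agrees with the Riemann integral.
Antiderivative F(x) = (4/3)x^3 + (3/2)x^2 + 1x
F(5) = (4/3)*5^3 + (3/2)*5^2 + 1*5
     = (4/3)*125 + (3/2)*25 + 1*5
     = 166.666667 + 37.5 + 5
     = 209.166667
F(2) = 18.666667
Integral = F(5) - F(2) = 209.166667 - 18.666667 = 190.5


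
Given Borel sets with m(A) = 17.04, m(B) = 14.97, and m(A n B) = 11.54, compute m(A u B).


By inclusion-exclusion: m(A u B) = m(A) + m(B) - m(A n B)
= 17.04 + 14.97 - 11.54
= 20.47


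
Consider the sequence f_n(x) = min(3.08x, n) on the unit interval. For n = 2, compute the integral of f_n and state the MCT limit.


f(x) = 3.08x on [0,1]; f_n(x) = min(3.08x, n). At n = 2:
Step 1: f(x) reaches 2 at x = 2/3.08 = 0.649351
Step 2: integral(f_2) = integral(3.08x, 0, 0.649351) + integral(2, 0.649351, 1)
       = 3.08*0.649351^2/2 + 2*(1 - 0.649351)
       = 0.649351 + 0.701299
       = 1.350649
Step 3: As n -> infinity, f_n increases to f, so by MCT integral(f_n) -> integral(f) = 3.08/2 = 1.54.
Convergence: integral(f_2) = 1.350649 -> 1.54 as n -> infinity


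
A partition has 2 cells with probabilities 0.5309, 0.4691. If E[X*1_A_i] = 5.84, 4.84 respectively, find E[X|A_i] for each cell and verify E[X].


For each cell A_i: E[X|A_i] = E[X*1_A_i] / P(A_i)
Step 1: E[X|A_1] = 5.84 / 0.5309 = 11.000188
Step 2: E[X|A_2] = 4.84 / 0.4691 = 10.31763
Verification: E[X] = sum E[X*1_A_i] = 5.84 + 4.84 = 10.68


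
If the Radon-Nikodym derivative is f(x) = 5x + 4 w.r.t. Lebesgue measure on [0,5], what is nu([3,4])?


nu(A) = integral_A (dnu/dmu) dmu = integral_3^4 (5x + 4) dx
Step 1: Antiderivative F(x) = (5/2)x^2 + 4x
Step 2: F(4) = (5/2)*4^2 + 4*4 = 40 + 16 = 56
Step 3: F(3) = (5/2)*3^2 + 4*3 = 22.5 + 12 = 34.5
Step 4: nu([3,4]) = F(4) - F(3) = 56 - 34.5 = 21.5


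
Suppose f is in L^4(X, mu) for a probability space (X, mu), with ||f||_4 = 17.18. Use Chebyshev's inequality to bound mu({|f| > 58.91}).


Chebyshev/Markov inequality: mu(|f| > eps) <= (||f||_p / eps)^p
Step 1: ||f||_4 / eps = 17.18 / 58.91 = 0.291631
Step 2: Raise to power p = 4:
  (0.291631)^4 = 0.007233
Step 3: Therefore mu(|f| > 58.91) <= 0.007233


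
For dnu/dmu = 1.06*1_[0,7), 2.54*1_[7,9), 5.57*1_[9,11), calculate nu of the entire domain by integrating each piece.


Integrate each piece of the Radon-Nikodym derivative:
Step 1: integral_0^7 1.06 dx = 1.06*(7-0) = 1.06*7 = 7.42
Step 2: integral_7^9 2.54 dx = 2.54*(9-7) = 2.54*2 = 5.08
Step 3: integral_9^11 5.57 dx = 5.57*(11-9) = 5.57*2 = 11.14
Total: 7.42 + 5.08 + 11.14 = 23.64


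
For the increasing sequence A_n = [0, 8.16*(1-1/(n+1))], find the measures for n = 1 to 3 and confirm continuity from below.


By continuity of measure from below: if A_n increases to A, then m(A_n) -> m(A).
Here A = [0, 8.16], so m(A) = 8.16
Step 1: a_1 = 8.16*(1 - 1/2) = 4.08, m(A_1) = 4.08
Step 2: a_2 = 8.16*(1 - 1/3) = 5.44, m(A_2) = 5.44
Step 3: a_3 = 8.16*(1 - 1/4) = 6.12, m(A_3) = 6.12
Limit: m(A_n) -> m([0,8.16]) = 8.16


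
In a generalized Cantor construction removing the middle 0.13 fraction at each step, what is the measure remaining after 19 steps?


Step 1: At each step, fraction remaining = 1 - 0.13 = 0.87
Step 2: After 19 steps, measure = (0.87)^19
Result = 0.070936


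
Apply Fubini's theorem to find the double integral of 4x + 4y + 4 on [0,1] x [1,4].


By Fubini, integrate in x first, then y.
Step 1: Fix y, integrate over x in [0,1]:
  integral(4x + 4y + 4, x=0..1)
  = 4*(1^2 - 0^2)/2 + (4y + 4)*(1 - 0)
  = 2 + (4y + 4)*1
  = 2 + 4y + 4
  = 6 + 4y
Step 2: Integrate over y in [1,4]:
  integral(6 + 4y, y=1..4)
  = 6*3 + 4*(4^2 - 1^2)/2
  = 18 + 30
  = 48


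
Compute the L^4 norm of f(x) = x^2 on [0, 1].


Step 1: ||f||_4 = (integral_0^1 |x^2|^4 dx)^(1/4)
     = (integral_0^1 x^8 dx)^(1/4)
Step 2: integral_0^1 x^8 dx = [x^9/(9)] from 0 to 1 = 1^9/9
     = 1/9 = 0.111111
Step 3: ||f||_4 = (0.111111)^(1/4) = 0.57735


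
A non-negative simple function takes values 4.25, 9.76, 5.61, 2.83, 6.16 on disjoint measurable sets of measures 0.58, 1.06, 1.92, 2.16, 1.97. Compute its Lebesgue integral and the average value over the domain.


Step 1: Integral = sum(value_i * measure_i)
= 4.25*0.58 + 9.76*1.06 + 5.61*1.92 + 2.83*2.16 + 6.16*1.97
= 2.465 + 10.3456 + 10.7712 + 6.1128 + 12.1352
= 41.8298
Step 2: Total measure of domain = 0.58 + 1.06 + 1.92 + 2.16 + 1.97 = 7.69
Step 3: Average value = 41.8298 / 7.69 = 5.439506


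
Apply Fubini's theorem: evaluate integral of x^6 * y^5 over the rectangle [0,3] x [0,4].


By Fubini's theorem, the double integral factors as a product of single integrals:
Step 1: integral_0^3 x^6 dx = [x^7/7] from 0 to 3
     = 3^7/7 = 312.428571
Step 2: integral_0^4 y^5 dy = [y^6/6] from 0 to 4
     = 4^6/6 = 682.666667
Step 3: Double integral = 312.428571 * 682.666667 = 213284.571429


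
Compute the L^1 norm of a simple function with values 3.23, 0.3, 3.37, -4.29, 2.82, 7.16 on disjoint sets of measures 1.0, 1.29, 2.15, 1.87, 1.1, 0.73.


Step 1: Compute |f_i|^1 for each value:
  |3.23|^1 = 3.23
  |0.3|^1 = 0.3
  |3.37|^1 = 3.37
  |-4.29|^1 = 4.29
  |2.82|^1 = 2.82
  |7.16|^1 = 7.16
Step 2: Multiply by measures and sum:
  3.23 * 1.0 = 3.23
  0.3 * 1.29 = 0.387
  3.37 * 2.15 = 7.2455
  4.29 * 1.87 = 8.0223
  2.82 * 1.1 = 3.102
  7.16 * 0.73 = 5.2268
Sum = 3.23 + 0.387 + 7.2455 + 8.0223 + 3.102 + 5.2268 = 27.2136
Step 3: Take the p-th root:
||f||_1 = (27.2136)^(1/1) = 27.2136


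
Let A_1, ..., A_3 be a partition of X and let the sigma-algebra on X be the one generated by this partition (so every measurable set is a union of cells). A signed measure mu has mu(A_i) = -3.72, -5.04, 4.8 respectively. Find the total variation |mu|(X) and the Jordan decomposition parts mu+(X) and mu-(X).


Step 1: Every measurable set is a union of atoms (the cells / points), so a Hahn decomposition is
  obtained by grouping atoms by sign: P = union of atoms with mu > 0, N = union of the remaining atoms.
  Atoms in P (indices): 3;  atoms in N (indices): 1, 2
  Positive values: 4.8
  Negative values: -3.72, -5.04
Step 2: mu+(X) = mu(P) = sum of positive atom values = 4.8
Step 3: mu-(X) = -mu(N) = sum of |negative atom values| = 8.76
Step 4: |mu|(X) = mu+(X) + mu-(X) = 4.8 + 8.76 = 13.56


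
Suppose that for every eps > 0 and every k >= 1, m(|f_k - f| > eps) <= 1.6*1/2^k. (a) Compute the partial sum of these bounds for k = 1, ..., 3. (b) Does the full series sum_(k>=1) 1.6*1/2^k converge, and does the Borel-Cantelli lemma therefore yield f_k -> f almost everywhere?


Step 1: List the terms 1.6*1/2^k for k = 1 to 3:
  k=1: 0.8
  k=2: 0.4
  k=3: 0.2
Step 2: Partial sum = 0.8 + 0.4 + 0.2
     = 1.4
Step 3: The full series sum_(k>=1) 1.6*1/2^k converges (geometric series with ratio 1/2 < 1; a constant multiple of a convergent series converges).
Step 4: Fix eps > 0. Since sum_k m(|f_k - f| > eps) < infinity, the Borel-Cantelli lemma gives
        m(limsup_k {|f_k - f| > eps}) = 0, i.e. for a.e. x, |f_k(x) - f(x)| <= eps for all large k.
        Applying this with eps = 1/j for j = 1, 2, ... and intersecting the countably many full-measure sets,
        for a.e. x we get limsup_k |f_k(x) - f(x)| <= 1/j for every j, hence f_k -> f almost everywhere.
Conclusion: series converges; Borel-Cantelli yields f_k -> f a.e.


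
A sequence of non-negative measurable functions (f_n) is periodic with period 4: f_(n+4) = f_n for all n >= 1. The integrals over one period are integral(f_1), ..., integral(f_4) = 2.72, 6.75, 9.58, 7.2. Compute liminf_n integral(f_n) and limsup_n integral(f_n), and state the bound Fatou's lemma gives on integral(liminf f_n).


The sequence (integral(f_n)) is periodic with period 4, repeating the values 2.72, 6.75, 9.58, 7.2 indefinitely.
Step 1: For a periodic sequence, every tail (a_m, a_(m+1), ...) contains all 4 period values infinitely often.
Step 2: Hence inf of every tail = min of the period values = min(2.72, 6.75, 9.58, 7.2) = 2.72.
        liminf_n integral(f_n) = sup over m of (inf of tail from m) = 2.72.
Step 3: Similarly sup of every tail = max of the period values = 9.58.
        limsup_n integral(f_n) = 9.58.
Step 4: Fatou's lemma: integral(liminf_n f_n) <= liminf_n integral(f_n) = 2.72.
        So the integral of the pointwise liminf is at most 2.72.


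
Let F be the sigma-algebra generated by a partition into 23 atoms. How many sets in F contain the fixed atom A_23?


Each element of F is a union of some subset S of the 23 atoms.
The element contains A_23 iff A_23 is in S.
So we count subsets S of {A_1,...,A_23} with A_23 in S: choose freely among the other 22 atoms.
Count = 2^(23-1) = 2^22 = 4194304.


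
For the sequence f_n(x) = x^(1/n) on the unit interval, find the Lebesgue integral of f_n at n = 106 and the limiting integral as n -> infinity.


At n = 106: f_106(x) = x^(1/106).
Step 1: integral(x^(1/106), 0, 1) = [x^(1/106+1) / (1/106+1)] from 0 to 1
     = 1 / (1/106 + 1) = 1 / ((106+1)/106) = 106/(106+1)
     = 106/107 = 0.990654
Step 2: As n -> infinity, f_n(x) = x^(1/n) -> 1 for x in (0,1], and f_n is increasing in n.
By MCT, lim_n integral(f_n) = integral(lim_n f_n) = integral(1, 0, 1) = 1.
Step 3: Verify convergence: 106/107 = 0.990654 -> 1


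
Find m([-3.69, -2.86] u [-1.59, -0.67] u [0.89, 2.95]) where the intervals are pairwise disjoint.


For pairwise disjoint intervals, m(union) = sum of lengths.
= (-2.86 - -3.69) + (-0.67 - -1.59) + (2.95 - 0.89)
= 0.83 + 0.92 + 2.06
= 3.81


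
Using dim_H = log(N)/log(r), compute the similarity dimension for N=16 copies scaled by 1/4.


For a self-similar set with N copies scaled by 1/r:
dim_H = log(N)/log(r) = log(16)/log(4)
= 2.772589/1.386294
= 2


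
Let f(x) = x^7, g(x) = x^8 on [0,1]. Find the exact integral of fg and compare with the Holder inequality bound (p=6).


Step 1: Exact integral of f*g = integral(x^15, 0, 1) = 1/16
     = 0.0625
Step 2: Holder bound with p=6, q=1.2:
  ||f||_p = (integral x^42 dx)^(1/6) = (1/43)^(1/6) = 0.534263
  ||g||_q = (integral x^9.6 dx)^(1/1.2) = (1/10.6)^(1/1.2) = 0.139823
Step 3: Holder bound = ||f||_p * ||g||_q = 0.534263 * 0.139823 = 0.074702
Verification: 0.0625 <= 0.074702 (Holder holds)


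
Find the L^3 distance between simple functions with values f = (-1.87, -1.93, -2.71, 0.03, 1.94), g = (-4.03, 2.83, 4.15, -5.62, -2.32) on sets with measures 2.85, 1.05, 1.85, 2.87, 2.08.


Step 1: Compute differences f_i - g_i:
  -1.87 - -4.03 = 2.16
  -1.93 - 2.83 = -4.76
  -2.71 - 4.15 = -6.86
  0.03 - -5.62 = 5.65
  1.94 - -2.32 = 4.26
Step 2: Compute |diff|^3 * measure for each set:
  |2.16|^3 * 2.85 = 10.077696 * 2.85 = 28.721434
  |-4.76|^3 * 1.05 = 107.850176 * 1.05 = 113.242685
  |-6.86|^3 * 1.85 = 322.828856 * 1.85 = 597.233384
  |5.65|^3 * 2.87 = 180.362125 * 2.87 = 517.639299
  |4.26|^3 * 2.08 = 77.308776 * 2.08 = 160.802254
Step 3: Sum = 1417.639055
Step 4: ||f-g||_3 = (1417.639055)^(1/3) = 11.233676


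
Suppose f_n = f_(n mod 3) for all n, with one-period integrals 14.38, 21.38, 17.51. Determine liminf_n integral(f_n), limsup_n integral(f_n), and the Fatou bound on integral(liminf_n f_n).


The sequence (integral(f_n)) is periodic with period 3, repeating the values 14.38, 21.38, 17.51 indefinitely.
Step 1: For a periodic sequence, every tail (a_m, a_(m+1), ...) contains all 3 period values infinitely often.
Step 2: Hence inf of every tail = min of the period values = min(14.38, 21.38, 17.51) = 14.38.
        liminf_n integral(f_n) = sup over m of (inf of tail from m) = 14.38.
Step 3: Similarly sup of every tail = max of the period values = 21.38.
        limsup_n integral(f_n) = 21.38.
Step 4: Fatou's lemma: integral(liminf_n f_n) <= liminf_n integral(f_n) = 14.38.
        So the integral of the pointwise liminf is at most 14.38.


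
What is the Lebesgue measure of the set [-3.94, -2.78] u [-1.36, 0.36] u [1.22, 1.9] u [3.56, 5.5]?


For pairwise disjoint intervals, m(union) = sum of lengths.
= (-2.78 - -3.94) + (0.36 - -1.36) + (1.9 - 1.22) + (5.5 - 3.56)
= 1.16 + 1.72 + 0.68 + 1.94
= 5.5


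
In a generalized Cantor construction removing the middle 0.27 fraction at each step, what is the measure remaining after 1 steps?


Step 1: At each step, fraction remaining = 1 - 0.27 = 0.73
Step 2: After 1 steps, measure = (0.73)^1
Step 3: Computing the power step by step:
  After step 1: 0.73
Result = 0.73


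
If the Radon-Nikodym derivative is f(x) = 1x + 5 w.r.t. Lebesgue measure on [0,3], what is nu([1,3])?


nu(A) = integral_A (dnu/dmu) dmu = integral_1^3 (1x + 5) dx
Step 1: Antiderivative F(x) = (1/2)x^2 + 5x
Step 2: F(3) = (1/2)*3^2 + 5*3 = 4.5 + 15 = 19.5
Step 3: F(1) = (1/2)*1^2 + 5*1 = 0.5 + 5 = 5.5
Step 4: nu([1,3]) = F(3) - F(1) = 19.5 - 5.5 = 14


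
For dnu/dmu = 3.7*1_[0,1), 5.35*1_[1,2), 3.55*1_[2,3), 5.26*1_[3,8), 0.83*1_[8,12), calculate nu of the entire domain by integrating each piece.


Integrate each piece of the Radon-Nikodym derivative:
Step 1: integral_0^1 3.7 dx = 3.7*(1-0) = 3.7*1 = 3.7
Step 2: integral_1^2 5.35 dx = 5.35*(2-1) = 5.35*1 = 5.35
Step 3: integral_2^3 3.55 dx = 3.55*(3-2) = 3.55*1 = 3.55
Step 4: integral_3^8 5.26 dx = 5.26*(8-3) = 5.26*5 = 26.3
Step 5: integral_8^12 0.83 dx = 0.83*(12-8) = 0.83*4 = 3.32
Total: 3.7 + 5.35 + 3.55 + 26.3 + 3.32 = 42.22


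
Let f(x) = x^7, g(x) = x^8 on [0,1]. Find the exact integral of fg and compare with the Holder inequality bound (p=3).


Step 1: Exact integral of f*g = integral(x^15, 0, 1) = 1/16
     = 0.0625
Step 2: Holder bound with p=3, q=1.5:
  ||f||_p = (integral x^21 dx)^(1/3) = (1/22)^(1/3) = 0.356883
  ||g||_q = (integral x^12 dx)^(1/1.5) = (1/13)^(1/1.5) = 0.180872
Step 3: Holder bound = ||f||_p * ||g||_q = 0.356883 * 0.180872 = 0.06455
Verification: 0.0625 <= 0.06455 (Holder holds)


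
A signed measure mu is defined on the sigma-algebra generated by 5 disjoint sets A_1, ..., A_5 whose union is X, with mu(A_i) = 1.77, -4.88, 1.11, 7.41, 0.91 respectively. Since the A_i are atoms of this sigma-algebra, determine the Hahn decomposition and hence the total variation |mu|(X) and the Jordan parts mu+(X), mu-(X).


Step 1: Every measurable set is a union of atoms (the cells / points), so a Hahn decomposition is
  obtained by grouping atoms by sign: P = union of atoms with mu > 0, N = union of the remaining atoms.
  Atoms in P (indices): 1, 3, 4, 5;  atoms in N (indices): 2
  Positive values: 1.77, 1.11, 7.41, 0.91
  Negative values: -4.88
Step 2: mu+(X) = mu(P) = sum of positive atom values = 11.2
Step 3: mu-(X) = -mu(N) = sum of |negative atom values| = 4.88
Step 4: |mu|(X) = mu+(X) + mu-(X) = 11.2 + 4.88 = 16.08


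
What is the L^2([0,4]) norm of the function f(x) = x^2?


Step 1: ||f||_2 = (integral_0^4 |x^2|^2 dx)^(1/2)
     = (integral_0^4 x^4 dx)^(1/2)
Step 2: integral_0^4 x^4 dx = [x^5/(5)] from 0 to 4 = 4^5/5
     = 1024/5 = 204.8
Step 3: ||f||_2 = (204.8)^(1/2) = 14.310835


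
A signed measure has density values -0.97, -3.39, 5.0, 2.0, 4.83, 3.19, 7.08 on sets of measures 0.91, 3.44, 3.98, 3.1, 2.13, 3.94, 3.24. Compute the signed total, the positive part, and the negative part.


Step 1: Compute signed measure on each set:
  Set 1: -0.97 * 0.91 = -0.8827
  Set 2: -3.39 * 3.44 = -11.6616
  Set 3: 5.0 * 3.98 = 19.9
  Set 4: 2.0 * 3.1 = 6.2
  Set 5: 4.83 * 2.13 = 10.2879
  Set 6: 3.19 * 3.94 = 12.5686
  Set 7: 7.08 * 3.24 = 22.9392
Step 2: Total signed measure = (-0.8827) + (-11.6616) + (19.9) + (6.2) + (10.2879) + (12.5686) + (22.9392)
     = 59.3514
Step 3: Positive part mu+(X) = sum of positive contributions = 71.8957
Step 4: Negative part mu-(X) = |sum of negative contributions| = 12.5443


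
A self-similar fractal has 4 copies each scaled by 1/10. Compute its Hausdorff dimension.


For a self-similar set with N copies scaled by 1/r:
dim_H = log(N)/log(r) = log(4)/log(10)
= 1.386294/2.302585
= 0.60206


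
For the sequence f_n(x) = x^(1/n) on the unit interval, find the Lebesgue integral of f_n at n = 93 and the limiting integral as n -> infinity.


At n = 93: f_93(x) = x^(1/93).
Step 1: integral(x^(1/93), 0, 1) = [x^(1/93+1) / (1/93+1)] from 0 to 1
     = 1 / (1/93 + 1) = 1 / ((93+1)/93) = 93/(93+1)
     = 93/94 = 0.989362
Step 2: As n -> infinity, f_n(x) = x^(1/n) -> 1 for x in (0,1], and f_n is increasing in n.
By MCT, lim_n integral(f_n) = integral(lim_n f_n) = integral(1, 0, 1) = 1.
Step 3: Verify convergence: 93/94 = 0.989362 -> 1


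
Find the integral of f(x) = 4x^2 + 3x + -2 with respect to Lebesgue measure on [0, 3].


The Lebesgue integral of a Riemann-integrable function agrees with the Riemann integral.
Antiderivative F(x) = (4/3)x^3 + (3/2)x^2 + -2x
F(3) = (4/3)*3^3 + (3/2)*3^2 + -2*3
     = (4/3)*27 + (3/2)*9 + -2*3
     = 36 + 13.5 + -6
     = 43.5
F(0) = 0.0
Integral = F(3) - F(0) = 43.5 - 0.0 = 43.5


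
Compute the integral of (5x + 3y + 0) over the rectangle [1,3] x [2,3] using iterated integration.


By Fubini, integrate in x first, then y.
Step 1: Fix y, integrate over x in [1,3]:
  integral(5x + 3y + 0, x=1..3)
  = 5*(3^2 - 1^2)/2 + (3y + 0)*(3 - 1)
  = 20 + (3y + 0)*2
  = 20 + 6y + 0
  = 20 + 6y
Step 2: Integrate over y in [2,3]:
  integral(20 + 6y, y=2..3)
  = 20*1 + 6*(3^2 - 2^2)/2
  = 20 + 15
  = 35


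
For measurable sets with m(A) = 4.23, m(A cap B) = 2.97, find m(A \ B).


m(A \ B) = m(A) - m(A n B)
= 4.23 - 2.97
= 1.26


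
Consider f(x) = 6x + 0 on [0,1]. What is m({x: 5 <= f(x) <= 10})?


f^(-1)([5, 10]) = {x : 5 <= 6x + 0 <= 10}
Solving: (5 - 0)/6 <= x <= (10 - 0)/6
= [0.833333, 1.666667]
Intersecting with [0,1]: [0.833333, 1]
Measure = 1 - 0.833333 = 0.166667


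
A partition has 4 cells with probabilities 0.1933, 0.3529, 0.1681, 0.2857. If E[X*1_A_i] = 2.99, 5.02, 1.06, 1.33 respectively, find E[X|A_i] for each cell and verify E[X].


For each cell A_i: E[X|A_i] = E[X*1_A_i] / P(A_i)
Step 1: E[X|A_1] = 2.99 / 0.1933 = 15.468184
Step 2: E[X|A_2] = 5.02 / 0.3529 = 14.224993
Step 3: E[X|A_3] = 1.06 / 0.1681 = 6.30577
Step 4: E[X|A_4] = 1.33 / 0.2857 = 4.655233
Verification: E[X] = sum E[X*1_A_i] = 2.99 + 5.02 + 1.06 + 1.33 = 10.4


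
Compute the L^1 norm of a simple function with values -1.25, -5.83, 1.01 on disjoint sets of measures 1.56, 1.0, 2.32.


Step 1: Compute |f_i|^1 for each value:
  |-1.25|^1 = 1.25
  |-5.83|^1 = 5.83
  |1.01|^1 = 1.01
Step 2: Multiply by measures and sum:
  1.25 * 1.56 = 1.95
  5.83 * 1.0 = 5.83
  1.01 * 2.32 = 2.3432
Sum = 1.95 + 5.83 + 2.3432 = 10.1232
Step 3: Take the p-th root:
||f||_1 = (10.1232)^(1/1) = 10.1232


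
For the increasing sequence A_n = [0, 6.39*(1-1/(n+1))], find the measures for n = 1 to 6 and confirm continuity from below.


By continuity of measure from below: if A_n increases to A, then m(A_n) -> m(A).
Here A = [0, 6.39], so m(A) = 6.39
Step 1: a_1 = 6.39*(1 - 1/2) = 3.195, m(A_1) = 3.195
Step 2: a_2 = 6.39*(1 - 1/3) = 4.26, m(A_2) = 4.26
Step 3: a_3 = 6.39*(1 - 1/4) = 4.7925, m(A_3) = 4.7925
Step 4: a_4 = 6.39*(1 - 1/5) = 5.112, m(A_4) = 5.112
Step 5: a_5 = 6.39*(1 - 1/6) = 5.325, m(A_5) = 5.325
Step 6: a_6 = 6.39*(1 - 1/7) = 5.4771, m(A_6) = 5.4771
Limit: m(A_n) -> m([0,6.39]) = 6.39


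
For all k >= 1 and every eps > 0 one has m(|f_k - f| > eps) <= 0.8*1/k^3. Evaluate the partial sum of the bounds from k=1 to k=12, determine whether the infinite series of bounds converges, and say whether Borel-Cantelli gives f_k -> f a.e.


Step 1: List the terms 0.8*1/k^3 for k = 1 to 12:
  k=1: 0.8
  k=2: 0.1
  k=3: 0.02963
  k=4: 0.0125
  k=5: 0.0064
  k=6: 0.003704
  k=7: 0.002332
  k=8: 0.001563
  k=9: 0.001097
  k=10: 8.000000e-04
  k=11: 6.010518e-04
  k=12: 4.629630e-04
Step 2: Partial sum = 0.8 + 0.1 + 0.02963 + 0.0125 + 0.0064 + 0.003704 + 0.002332 + 0.001563 + 0.001097 + 8.000000e-04 + 6.010518e-04 + 4.629630e-04
     = 0.95909
Step 3: The full series sum_(k>=1) 0.8*1/k^3 converges (p-series with p = 3 > 1; a constant multiple of a convergent series converges).
Step 4: Fix eps > 0. Since sum_k m(|f_k - f| > eps) < infinity, the Borel-Cantelli lemma gives
        m(limsup_k {|f_k - f| > eps}) = 0, i.e. for a.e. x, |f_k(x) - f(x)| <= eps for all large k.
        Applying this with eps = 1/j for j = 1, 2, ... and intersecting the countably many full-measure sets,
        for a.e. x we get limsup_k |f_k(x) - f(x)| <= 1/j for every j, hence f_k -> f almost everywhere.
Conclusion: series converges; Borel-Cantelli yields f_k -> f a.e.


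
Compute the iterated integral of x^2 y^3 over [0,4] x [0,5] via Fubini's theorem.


By Fubini's theorem, the double integral factors as a product of single integrals:
Step 1: integral_0^4 x^2 dx = [x^3/3] from 0 to 4
     = 4^3/3 = 21.333333
Step 2: integral_0^5 y^3 dy = [y^4/4] from 0 to 5
     = 5^4/4 = 156.25
Step 3: Double integral = 21.333333 * 156.25 = 3333.333333


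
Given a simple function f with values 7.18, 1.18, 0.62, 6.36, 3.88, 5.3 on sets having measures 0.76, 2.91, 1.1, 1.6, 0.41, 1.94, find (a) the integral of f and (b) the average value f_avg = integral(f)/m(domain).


Step 1: Integral = sum(value_i * measure_i)
= 7.18*0.76 + 1.18*2.91 + 0.62*1.1 + 6.36*1.6 + 3.88*0.41 + 5.3*1.94
= 5.4568 + 3.4338 + 0.682 + 10.176 + 1.5908 + 10.282
= 31.6214
Step 2: Total measure of domain = 0.76 + 2.91 + 1.1 + 1.6 + 0.41 + 1.94 = 8.72
Step 3: Average value = 31.6214 / 8.72 = 3.626307


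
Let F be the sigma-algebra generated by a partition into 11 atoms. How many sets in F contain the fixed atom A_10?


Each element of F is a union of some subset S of the 11 atoms.
The element contains A_10 iff A_10 is in S.
So we count subsets S of {A_1,...,A_11} with A_10 in S: choose freely among the other 10 atoms.
Count = 2^(11-1) = 2^10 = 1024.


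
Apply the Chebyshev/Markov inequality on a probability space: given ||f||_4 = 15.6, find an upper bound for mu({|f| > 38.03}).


Chebyshev/Markov inequality: mu(|f| > eps) <= (||f||_p / eps)^p
Step 1: ||f||_4 / eps = 15.6 / 38.03 = 0.410202
Step 2: Raise to power p = 4:
  (0.410202)^4 = 0.028313
Step 3: Therefore mu(|f| > 38.03) <= 0.028313


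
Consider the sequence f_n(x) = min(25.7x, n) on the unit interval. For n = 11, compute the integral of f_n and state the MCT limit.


f(x) = 25.7x on [0,1]; f_n(x) = min(25.7x, n). At n = 11:
Step 1: f(x) reaches 11 at x = 11/25.7 = 0.428016
Step 2: integral(f_11) = integral(25.7x, 0, 0.428016) + integral(11, 0.428016, 1)
       = 25.7*0.428016^2/2 + 11*(1 - 0.428016)
       = 2.354086 + 6.291829
       = 8.645914
Step 3: As n -> infinity, f_n increases to f, so by MCT integral(f_n) -> integral(f) = 25.7/2 = 12.85.
Convergence: integral(f_11) = 8.645914 -> 12.85 as n -> infinity


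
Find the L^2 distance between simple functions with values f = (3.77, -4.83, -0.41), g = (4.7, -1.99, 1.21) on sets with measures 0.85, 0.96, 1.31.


Step 1: Compute differences f_i - g_i:
  3.77 - 4.7 = -0.93
  -4.83 - -1.99 = -2.84
  -0.41 - 1.21 = -1.62
Step 2: Compute |diff|^2 * measure for each set:
  |-0.93|^2 * 0.85 = 0.8649 * 0.85 = 0.735165
  |-2.84|^2 * 0.96 = 8.0656 * 0.96 = 7.742976
  |-1.62|^2 * 1.31 = 2.6244 * 1.31 = 3.437964
Step 3: Sum = 11.916105
Step 4: ||f-g||_2 = (11.916105)^(1/2) = 3.451971


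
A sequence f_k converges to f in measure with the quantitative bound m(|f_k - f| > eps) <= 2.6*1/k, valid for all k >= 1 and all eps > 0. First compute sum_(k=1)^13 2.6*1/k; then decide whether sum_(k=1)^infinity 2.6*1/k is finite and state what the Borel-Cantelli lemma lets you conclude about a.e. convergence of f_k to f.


Step 1: List the terms 2.6*1/k for k = 1 to 13:
  k=1: 2.6
  k=2: 1.3
  k=3: 0.866667
  k=4: 0.65
  k=5: 0.52
  k=6: 0.433333
  k=7: 0.371429
  k=8: 0.325
  k=9: 0.288889
  k=10: 0.26
  k=11: 0.236364
  k=12: 0.216667
  k=13: 0.2
Step 2: Partial sum = 2.6 + 1.3 + 0.866667 + 0.65 + 0.52 + 0.433333 + 0.371429 + 0.325 + 0.288889 + 0.26 + 0.236364 + 0.216667 + 0.2
     = 8.268348
Step 3: The full series sum_(k>=1) 2.6*1/k diverges (harmonic series, p = 1; a nonzero constant multiple of a divergent series diverges).
Step 4: The (first) Borel-Cantelli lemma requires a summable sequence of measures, so it does not apply here;
        from this bound alone no conclusion about a.e. convergence can be drawn (convergence in measure still
        gives an a.e.-convergent subsequence, but not a.e. convergence of the whole sequence).
Conclusion: series diverges; Borel-Cantelli is inconclusive about a.e. convergence of f_k.


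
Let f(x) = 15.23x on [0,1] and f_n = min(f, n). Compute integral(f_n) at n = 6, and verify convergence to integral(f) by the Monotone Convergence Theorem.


f(x) = 15.23x on [0,1]; f_n(x) = min(15.23x, n). At n = 6:
Step 1: f(x) reaches 6 at x = 6/15.23 = 0.393959
Step 2: integral(f_6) = integral(15.23x, 0, 0.393959) + integral(6, 0.393959, 1)
       = 15.23*0.393959^2/2 + 6*(1 - 0.393959)
       = 1.181878 + 3.636244
       = 4.818122
Step 3: As n -> infinity, f_n increases to f, so by MCT integral(f_n) -> integral(f) = 15.23/2 = 7.615.
Convergence: integral(f_6) = 4.818122 -> 7.615 as n -> infinity


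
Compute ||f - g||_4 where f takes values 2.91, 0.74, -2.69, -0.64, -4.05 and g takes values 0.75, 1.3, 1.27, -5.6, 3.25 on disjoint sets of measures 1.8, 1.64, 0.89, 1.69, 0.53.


Step 1: Compute differences f_i - g_i:
  2.91 - 0.75 = 2.16
  0.74 - 1.3 = -0.56
  -2.69 - 1.27 = -3.96
  -0.64 - -5.6 = 4.96
  -4.05 - 3.25 = -7.3
Step 2: Compute |diff|^4 * measure for each set:
  |2.16|^4 * 1.8 = 21.767823 * 1.8 = 39.182082
  |-0.56|^4 * 1.64 = 0.098345 * 1.64 = 0.161286
  |-3.96|^4 * 0.89 = 245.912579 * 0.89 = 218.862195
  |4.96|^4 * 1.69 = 605.238723 * 1.69 = 1022.853441
  |-7.3|^4 * 0.53 = 2839.8241 * 0.53 = 1505.106773
Step 3: Sum = 2786.165777
Step 4: ||f-g||_4 = (2786.165777)^(1/4) = 7.26527


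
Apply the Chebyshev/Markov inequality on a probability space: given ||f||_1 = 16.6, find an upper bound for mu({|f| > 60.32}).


Chebyshev/Markov inequality: mu(|f| > eps) <= (||f||_p / eps)^p
Step 1: ||f||_1 / eps = 16.6 / 60.32 = 0.275199
Step 2: Raise to power p = 1:
  (0.275199)^1 = 0.275199
Step 3: Therefore mu(|f| > 60.32) <= 0.275199


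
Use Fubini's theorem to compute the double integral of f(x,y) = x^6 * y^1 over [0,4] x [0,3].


By Fubini's theorem, the double integral factors as a product of single integrals:
Step 1: integral_0^4 x^6 dx = [x^7/7] from 0 to 4
     = 4^7/7 = 2340.571429
Step 2: integral_0^3 y^1 dy = [y^2/2] from 0 to 3
     = 3^2/2 = 4.5
Step 3: Double integral = 2340.571429 * 4.5 = 10532.571429


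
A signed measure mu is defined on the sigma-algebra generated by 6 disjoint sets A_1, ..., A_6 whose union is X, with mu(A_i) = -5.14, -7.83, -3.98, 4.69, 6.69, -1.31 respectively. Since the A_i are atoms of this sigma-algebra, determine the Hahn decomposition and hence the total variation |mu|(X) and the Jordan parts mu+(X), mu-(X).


Step 1: Every measurable set is a union of atoms (the cells / points), so a Hahn decomposition is
  obtained by grouping atoms by sign: P = union of atoms with mu > 0, N = union of the remaining atoms.
  Atoms in P (indices): 4, 5;  atoms in N (indices): 1, 2, 3, 6
  Positive values: 4.69, 6.69
  Negative values: -5.14, -7.83, -3.98, -1.31
Step 2: mu+(X) = mu(P) = sum of positive atom values = 11.38
Step 3: mu-(X) = -mu(N) = sum of |negative atom values| = 18.26
Step 4: |mu|(X) = mu+(X) + mu-(X) = 11.38 + 18.26 = 29.64


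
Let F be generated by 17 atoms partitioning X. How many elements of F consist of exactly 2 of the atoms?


Each element of F is a union of some subset of the 17 atoms.
Elements that are unions of exactly 2 atoms correspond to 2-element subsets of the 17 atoms.
Count = C(17, 2) = 17! / (2! * 15!) = 136.


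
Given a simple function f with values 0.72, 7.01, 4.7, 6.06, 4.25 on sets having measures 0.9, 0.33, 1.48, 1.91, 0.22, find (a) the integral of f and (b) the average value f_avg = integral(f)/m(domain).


Step 1: Integral = sum(value_i * measure_i)
= 0.72*0.9 + 7.01*0.33 + 4.7*1.48 + 6.06*1.91 + 4.25*0.22
= 0.648 + 2.3133 + 6.956 + 11.5746 + 0.935
= 22.4269
Step 2: Total measure of domain = 0.9 + 0.33 + 1.48 + 1.91 + 0.22 = 4.84
Step 3: Average value = 22.4269 / 4.84 = 4.633657


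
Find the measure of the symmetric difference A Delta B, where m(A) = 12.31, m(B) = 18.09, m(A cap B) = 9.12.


m(A Delta B) = m(A) + m(B) - 2*m(A n B)
= 12.31 + 18.09 - 2*9.12
= 12.31 + 18.09 - 18.24
= 12.16


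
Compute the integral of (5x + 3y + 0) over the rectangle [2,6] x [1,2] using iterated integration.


By Fubini, integrate in x first, then y.
Step 1: Fix y, integrate over x in [2,6]:
  integral(5x + 3y + 0, x=2..6)
  = 5*(6^2 - 2^2)/2 + (3y + 0)*(6 - 2)
  = 80 + (3y + 0)*4
  = 80 + 12y + 0
  = 80 + 12y
Step 2: Integrate over y in [1,2]:
  integral(80 + 12y, y=1..2)
  = 80*1 + 12*(2^2 - 1^2)/2
  = 80 + 18
  = 98


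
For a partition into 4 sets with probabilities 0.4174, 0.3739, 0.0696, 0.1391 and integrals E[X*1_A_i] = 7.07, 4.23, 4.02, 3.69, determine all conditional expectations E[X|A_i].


For each cell A_i: E[X|A_i] = E[X*1_A_i] / P(A_i)
Step 1: E[X|A_1] = 7.07 / 0.4174 = 16.938189
Step 2: E[X|A_2] = 4.23 / 0.3739 = 11.313185
Step 3: E[X|A_3] = 4.02 / 0.0696 = 57.758621
Step 4: E[X|A_4] = 3.69 / 0.1391 = 26.527678
Verification: E[X] = sum E[X*1_A_i] = 7.07 + 4.23 + 4.02 + 3.69 = 19.01


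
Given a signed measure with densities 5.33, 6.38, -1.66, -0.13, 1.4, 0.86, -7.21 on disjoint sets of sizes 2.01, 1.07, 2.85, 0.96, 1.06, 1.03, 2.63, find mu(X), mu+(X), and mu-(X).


Step 1: Compute signed measure on each set:
  Set 1: 5.33 * 2.01 = 10.7133
  Set 2: 6.38 * 1.07 = 6.8266
  Set 3: -1.66 * 2.85 = -4.731
  Set 4: -0.13 * 0.96 = -0.1248
  Set 5: 1.4 * 1.06 = 1.484
  Set 6: 0.86 * 1.03 = 0.8858
  Set 7: -7.21 * 2.63 = -18.9623
Step 2: Total signed measure = (10.7133) + (6.8266) + (-4.731) + (-0.1248) + (1.484) + (0.8858) + (-18.9623)
     = -3.9084
Step 3: Positive part mu+(X) = sum of positive contributions = 19.9097
Step 4: Negative part mu-(X) = |sum of negative contributions| = 23.8181


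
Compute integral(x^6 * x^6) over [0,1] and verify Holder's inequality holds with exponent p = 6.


Step 1: Exact integral of f*g = integral(x^12, 0, 1) = 1/13
     = 0.076923
Step 2: Holder bound with p=6, q=1.2:
  ||f||_p = (integral x^36 dx)^(1/6) = (1/37)^(1/6) = 0.547814
  ||g||_q = (integral x^7.2 dx)^(1/1.2) = (1/8.2)^(1/1.2) = 0.173176
Step 3: Holder bound = ||f||_p * ||g||_q = 0.547814 * 0.173176 = 0.094868
Verification: 0.076923 <= 0.094868 (Holder holds)


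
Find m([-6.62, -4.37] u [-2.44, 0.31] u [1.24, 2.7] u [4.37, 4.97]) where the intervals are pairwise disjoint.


For pairwise disjoint intervals, m(union) = sum of lengths.
= (-4.37 - -6.62) + (0.31 - -2.44) + (2.7 - 1.24) + (4.97 - 4.37)
= 2.25 + 2.75 + 1.46 + 0.6
= 7.06


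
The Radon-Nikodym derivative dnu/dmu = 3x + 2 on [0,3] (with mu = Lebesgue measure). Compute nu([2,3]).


nu(A) = integral_A (dnu/dmu) dmu = integral_2^3 (3x + 2) dx
Step 1: Antiderivative F(x) = (3/2)x^2 + 2x
Step 2: F(3) = (3/2)*3^2 + 2*3 = 13.5 + 6 = 19.5
Step 3: F(2) = (3/2)*2^2 + 2*2 = 6 + 4 = 10
Step 4: nu([2,3]) = F(3) - F(2) = 19.5 - 10 = 9.5


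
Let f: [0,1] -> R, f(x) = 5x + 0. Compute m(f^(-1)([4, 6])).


f^(-1)([4, 6]) = {x : 4 <= 5x + 0 <= 6}
Solving: (4 - 0)/5 <= x <= (6 - 0)/5
= [0.8, 1.2]
Intersecting with [0,1]: [0.8, 1]
Measure = 1 - 0.8 = 0.2


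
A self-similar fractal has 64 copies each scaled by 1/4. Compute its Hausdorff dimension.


For a self-similar set with N copies scaled by 1/r:
dim_H = log(N)/log(r) = log(64)/log(4)
= 4.158883/1.386294
= 3


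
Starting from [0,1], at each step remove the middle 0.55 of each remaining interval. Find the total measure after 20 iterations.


Step 1: At each step, fraction remaining = 1 - 0.55 = 0.45
Step 2: After 20 steps, measure = (0.45)^20
Result = 1.159445e-07


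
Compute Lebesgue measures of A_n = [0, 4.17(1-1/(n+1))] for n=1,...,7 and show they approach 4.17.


By continuity of measure from below: if A_n increases to A, then m(A_n) -> m(A).
Here A = [0, 4.17], so m(A) = 4.17
Step 1: a_1 = 4.17*(1 - 1/2) = 2.085, m(A_1) = 2.085
Step 2: a_2 = 4.17*(1 - 1/3) = 2.78, m(A_2) = 2.78
Step 3: a_3 = 4.17*(1 - 1/4) = 3.1275, m(A_3) = 3.1275
Step 4: a_4 = 4.17*(1 - 1/5) = 3.336, m(A_4) = 3.336
Step 5: a_5 = 4.17*(1 - 1/6) = 3.475, m(A_5) = 3.475
Step 6: a_6 = 4.17*(1 - 1/7) = 3.5743, m(A_6) = 3.5743
Step 7: a_7 = 4.17*(1 - 1/8) = 3.6487, m(A_7) = 3.6487
Limit: m(A_n) -> m([0,4.17]) = 4.17


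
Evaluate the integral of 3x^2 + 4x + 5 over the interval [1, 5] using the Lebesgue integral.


The Lebesgue integral of a Riemann-integrable function agrees with the Riemann integral.
Antiderivative F(x) = (3/3)x^3 + (4/2)x^2 + 5x
F(5) = (3/3)*5^3 + (4/2)*5^2 + 5*5
     = (3/3)*125 + (4/2)*25 + 5*5
     = 125 + 50 + 25
     = 200
F(1) = 8
Integral = F(5) - F(1) = 200 - 8 = 192


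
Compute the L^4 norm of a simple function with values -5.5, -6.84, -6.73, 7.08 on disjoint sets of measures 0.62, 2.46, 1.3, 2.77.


Step 1: Compute |f_i|^4 for each value:
  |-5.5|^4 = 915.0625
  |-6.84|^4 = 2188.892367
  |-6.73|^4 = 2051.44679
  |7.08|^4 = 2512.655977
Step 2: Multiply by measures and sum:
  915.0625 * 0.62 = 567.33875
  2188.892367 * 2.46 = 5384.675224
  2051.44679 * 1.3 = 2666.880828
  2512.655977 * 2.77 = 6960.057056
Sum = 567.33875 + 5384.675224 + 2666.880828 + 6960.057056 = 15578.951857
Step 3: Take the p-th root:
||f||_4 = (15578.951857)^(1/4) = 11.172093


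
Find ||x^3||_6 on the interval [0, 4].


Step 1: ||f||_6 = (integral_0^4 |x^3|^6 dx)^(1/6)
     = (integral_0^4 x^18 dx)^(1/6)
Step 2: integral_0^4 x^18 dx = [x^19/(19)] from 0 to 4 = 4^19/19
     = 274877906944/19 = 1.446726e+10
Step 3: ||f||_6 = (1.446726e+10)^(1/6) = 49.362564


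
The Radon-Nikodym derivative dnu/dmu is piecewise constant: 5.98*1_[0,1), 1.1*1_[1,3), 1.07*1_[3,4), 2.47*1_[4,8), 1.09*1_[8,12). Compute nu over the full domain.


Integrate each piece of the Radon-Nikodym derivative:
Step 1: integral_0^1 5.98 dx = 5.98*(1-0) = 5.98*1 = 5.98
Step 2: integral_1^3 1.1 dx = 1.1*(3-1) = 1.1*2 = 2.2
Step 3: integral_3^4 1.07 dx = 1.07*(4-3) = 1.07*1 = 1.07
Step 4: integral_4^8 2.47 dx = 2.47*(8-4) = 2.47*4 = 9.88
Step 5: integral_8^12 1.09 dx = 1.09*(12-8) = 1.09*4 = 4.36
Total: 5.98 + 2.2 + 1.07 + 9.88 + 4.36 = 23.49


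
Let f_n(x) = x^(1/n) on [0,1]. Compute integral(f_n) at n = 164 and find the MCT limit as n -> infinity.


At n = 164: f_164(x) = x^(1/164).
Step 1: integral(x^(1/164), 0, 1) = [x^(1/164+1) / (1/164+1)] from 0 to 1
     = 1 / (1/164 + 1) = 1 / ((164+1)/164) = 164/(164+1)
     = 164/165 = 0.993939
Step 2: As n -> infinity, f_n(x) = x^(1/n) -> 1 for x in (0,1], and f_n is increasing in n.
By MCT, lim_n integral(f_n) = integral(lim_n f_n) = integral(1, 0, 1) = 1.
Step 3: Verify convergence: 164/165 = 0.993939 -> 1


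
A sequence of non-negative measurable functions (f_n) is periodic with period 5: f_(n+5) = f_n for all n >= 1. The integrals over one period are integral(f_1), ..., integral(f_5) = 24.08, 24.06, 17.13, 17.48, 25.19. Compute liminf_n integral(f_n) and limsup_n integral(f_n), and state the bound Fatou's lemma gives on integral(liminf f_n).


The sequence (integral(f_n)) is periodic with period 5, repeating the values 24.08, 24.06, 17.13, 17.48, 25.19 indefinitely.
Step 1: For a periodic sequence, every tail (a_m, a_(m+1), ...) contains all 5 period values infinitely often.
Step 2: Hence inf of every tail = min of the period values = min(24.08, 24.06, 17.13, 17.48, 25.19) = 17.13.
        liminf_n integral(f_n) = sup over m of (inf of tail from m) = 17.13.
Step 3: Similarly sup of every tail = max of the period values = 25.19.
        limsup_n integral(f_n) = 25.19.
Step 4: Fatou's lemma: integral(liminf_n f_n) <= liminf_n integral(f_n) = 17.13.
        So the integral of the pointwise liminf is at most 17.13.


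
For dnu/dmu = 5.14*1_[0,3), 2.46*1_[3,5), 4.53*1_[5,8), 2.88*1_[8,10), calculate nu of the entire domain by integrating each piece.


Integrate each piece of the Radon-Nikodym derivative:
Step 1: integral_0^3 5.14 dx = 5.14*(3-0) = 5.14*3 = 15.42
Step 2: integral_3^5 2.46 dx = 2.46*(5-3) = 2.46*2 = 4.92
Step 3: integral_5^8 4.53 dx = 4.53*(8-5) = 4.53*3 = 13.59
Step 4: integral_8^10 2.88 dx = 2.88*(10-8) = 2.88*2 = 5.76
Total: 15.42 + 4.92 + 13.59 + 5.76 = 39.69


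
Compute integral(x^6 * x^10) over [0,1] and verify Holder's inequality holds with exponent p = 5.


Step 1: Exact integral of f*g = integral(x^16, 0, 1) = 1/17
     = 0.058824
Step 2: Holder bound with p=5, q=1.25:
  ||f||_p = (integral x^30 dx)^(1/5) = (1/31)^(1/5) = 0.503185
  ||g||_q = (integral x^12.5 dx)^(1/1.25) = (1/13.5)^(1/1.25) = 0.124662
Step 3: Holder bound = ||f||_p * ||g||_q = 0.503185 * 0.124662 = 0.062728
Verification: 0.058824 <= 0.062728 (Holder holds)


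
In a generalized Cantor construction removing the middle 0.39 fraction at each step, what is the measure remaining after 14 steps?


Step 1: At each step, fraction remaining = 1 - 0.39 = 0.61
Step 2: After 14 steps, measure = (0.61)^14
Result = 9.876833e-04


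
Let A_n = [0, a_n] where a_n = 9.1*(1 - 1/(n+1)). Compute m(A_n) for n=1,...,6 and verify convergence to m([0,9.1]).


By continuity of measure from below: if A_n increases to A, then m(A_n) -> m(A).
Here A = [0, 9.1], so m(A) = 9.1
Step 1: a_1 = 9.1*(1 - 1/2) = 4.55, m(A_1) = 4.55
Step 2: a_2 = 9.1*(1 - 1/3) = 6.0667, m(A_2) = 6.0667
Step 3: a_3 = 9.1*(1 - 1/4) = 6.825, m(A_3) = 6.825
Step 4: a_4 = 9.1*(1 - 1/5) = 7.28, m(A_4) = 7.28
Step 5: a_5 = 9.1*(1 - 1/6) = 7.5833, m(A_5) = 7.5833
Step 6: a_6 = 9.1*(1 - 1/7) = 7.8, m(A_6) = 7.8
Limit: m(A_n) -> m([0,9.1]) = 9.1


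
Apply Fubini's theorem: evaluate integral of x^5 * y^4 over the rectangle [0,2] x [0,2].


By Fubini's theorem, the double integral factors as a product of single integrals:
Step 1: integral_0^2 x^5 dx = [x^6/6] from 0 to 2
     = 2^6/6 = 10.666667
Step 2: integral_0^2 y^4 dy = [y^5/5] from 0 to 2
     = 2^5/5 = 6.4
Step 3: Double integral = 10.666667 * 6.4 = 68.266667
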